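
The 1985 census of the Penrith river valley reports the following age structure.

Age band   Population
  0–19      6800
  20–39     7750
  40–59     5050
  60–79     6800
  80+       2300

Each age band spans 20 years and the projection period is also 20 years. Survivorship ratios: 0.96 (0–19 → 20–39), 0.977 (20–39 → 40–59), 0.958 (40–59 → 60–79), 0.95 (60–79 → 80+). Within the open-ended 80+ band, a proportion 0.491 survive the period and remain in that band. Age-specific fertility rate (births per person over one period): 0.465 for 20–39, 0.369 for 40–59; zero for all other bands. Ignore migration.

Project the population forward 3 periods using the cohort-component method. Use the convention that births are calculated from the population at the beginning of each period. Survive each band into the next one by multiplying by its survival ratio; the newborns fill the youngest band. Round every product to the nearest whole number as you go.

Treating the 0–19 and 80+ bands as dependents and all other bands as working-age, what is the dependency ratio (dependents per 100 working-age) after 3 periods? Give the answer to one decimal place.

93.7

Let group 1 be 0–19 through group 5 = 80+.
— Period 1 —
Births: 7750 × 0.465 = 3604 ; 5050 × 0.369 = 1863 → 5467
Group 2: 6800 × 0.96 = 6528
Group 3: 7750 × 0.977 = 7572
Group 4: 5050 × 0.958 = 4838
Group 5: 6800 × 0.95 + 2300 × 0.491 = 6460 + 1129 = 7589
Giving 5467 / 6528 / 7572 / 4838 / 7589.
— Period 2 —
Births: 6528 × 0.465 = 3036 ; 7572 × 0.369 = 2794 → 5830
Group 2: 5467 × 0.96 = 5248
Group 3: 6528 × 0.977 = 6378
Group 4: 7572 × 0.958 = 7254
Group 5: 4838 × 0.95 + 7589 × 0.491 = 4596 + 3726 = 8322
Giving 5830 / 5248 / 6378 / 7254 / 8322.
— Period 3 —
Births: 5248 × 0.465 = 2440 ; 6378 × 0.369 = 2353 → 4793
Group 2: 5830 × 0.96 = 5597
Group 3: 5248 × 0.977 = 5127
Group 4: 6378 × 0.958 = 6110
Group 5: 7254 × 0.95 + 8322 × 0.491 = 6891 + 4086 = 10977
Giving 4793 / 5597 / 5127 / 6110 / 10977.
Dependents (band 0–19 + band 80+) = 4793 + 10977 = 15770; working-age = 16834; ratio = 15770/16834 × 100 = 93.7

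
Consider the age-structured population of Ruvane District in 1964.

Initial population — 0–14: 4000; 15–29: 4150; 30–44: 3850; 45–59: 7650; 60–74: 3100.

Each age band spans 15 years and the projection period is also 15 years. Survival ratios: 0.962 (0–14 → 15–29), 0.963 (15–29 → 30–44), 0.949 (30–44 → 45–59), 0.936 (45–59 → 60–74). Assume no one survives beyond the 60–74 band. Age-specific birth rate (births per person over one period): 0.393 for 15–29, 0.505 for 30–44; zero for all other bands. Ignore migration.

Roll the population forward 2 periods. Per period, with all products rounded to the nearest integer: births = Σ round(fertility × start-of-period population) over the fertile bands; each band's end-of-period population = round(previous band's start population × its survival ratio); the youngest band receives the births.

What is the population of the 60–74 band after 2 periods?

3420

Call the groups 1 to 5, youngest first.
After projecting period 1:
Births: 4150 * 0.393 = 1631 ; 3850 * 0.505 = 1944 ⇒ total 3575
Group 2: 4000 * 0.962 = 3848
Group 3: 4150 * 0.963 = 3996
Group 4: 3850 * 0.949 = 3654
Group 5: 7650 * 0.936 = 7160
Population now: 0–14=3575, 15–29=3848, 30–44=3996, 45–59=3654, 60–74=7160
After projecting period 2:
Births: 3848 * 0.393 = 1512 ; 3996 * 0.505 = 2018 ⇒ total 3530
Group 2: 3575 * 0.962 = 3439
Group 3: 3848 * 0.963 = 3706
Group 4: 3996 * 0.949 = 3792
Group 5: 3654 * 0.936 = 3420
Population now: 0–14=3530, 15–29=3439, 30–44=3706, 45–59=3792, 60–74=3420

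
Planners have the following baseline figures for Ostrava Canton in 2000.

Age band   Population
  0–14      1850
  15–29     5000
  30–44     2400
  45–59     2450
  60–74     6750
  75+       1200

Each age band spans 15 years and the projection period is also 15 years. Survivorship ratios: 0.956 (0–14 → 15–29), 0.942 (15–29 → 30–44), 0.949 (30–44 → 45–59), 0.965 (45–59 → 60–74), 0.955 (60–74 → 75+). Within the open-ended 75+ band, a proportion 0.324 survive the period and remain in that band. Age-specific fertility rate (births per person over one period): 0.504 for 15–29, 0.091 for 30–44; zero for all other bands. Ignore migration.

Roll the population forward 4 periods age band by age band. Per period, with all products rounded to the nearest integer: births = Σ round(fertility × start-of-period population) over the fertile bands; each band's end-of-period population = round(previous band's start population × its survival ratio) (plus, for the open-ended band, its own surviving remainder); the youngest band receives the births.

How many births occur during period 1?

2738

Period 1.
Births: 5000 × 0.504 = 2520, 2400 × 0.091 = 218 ⇒ total 2738
15–29: 1850 × 0.956 = 1769
30–44: 5000 × 0.942 = 4710
45–59: 2400 × 0.949 = 2278
60–74: 2450 × 0.965 = 2364
75+: 6750 × 0.955 + 1200 × 0.324 = 6446 + 389 = 6835
Giving 2738 / 1769 / 4710 / 2278 / 2364 / 6835.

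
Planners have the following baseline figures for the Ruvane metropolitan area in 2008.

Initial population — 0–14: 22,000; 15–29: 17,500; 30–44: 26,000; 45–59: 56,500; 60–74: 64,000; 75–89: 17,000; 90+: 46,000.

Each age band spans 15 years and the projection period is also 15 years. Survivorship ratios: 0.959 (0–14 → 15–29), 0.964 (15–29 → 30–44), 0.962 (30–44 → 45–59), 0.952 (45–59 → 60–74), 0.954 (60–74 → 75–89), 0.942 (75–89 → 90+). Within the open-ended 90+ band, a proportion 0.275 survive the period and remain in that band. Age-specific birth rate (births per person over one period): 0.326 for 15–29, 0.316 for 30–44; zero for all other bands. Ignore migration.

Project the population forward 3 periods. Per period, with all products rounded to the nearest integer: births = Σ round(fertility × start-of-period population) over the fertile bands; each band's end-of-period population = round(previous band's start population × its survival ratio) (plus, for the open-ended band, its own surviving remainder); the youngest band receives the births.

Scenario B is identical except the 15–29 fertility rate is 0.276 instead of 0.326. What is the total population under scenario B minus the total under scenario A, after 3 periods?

Period 1.
Births: 17500 × 0.326 = 5705  |  26000 × 0.316 = 8216 → total 13921
15–29: 22000 × 0.959 = 21098
30–44: 17500 × 0.964 = 16870
45–59: 26000 × 0.962 = 25012
60–74: 56500 × 0.952 = 53788
75–89: 64000 × 0.954 = 61056
90+: 17000 × 0.942 + 46000 × 0.275 = 16014 + 12650 = 28664
→ [13921, 21098, 16870, 25012, 53788, 61056, 28664]
Period 2.
Births: 21098 × 0.326 = 6878  |  16870 × 0.316 = 5331 → total 12209
15–29: 13921 × 0.959 = 13350
30–44: 21098 × 0.964 = 20338
45–59: 16870 × 0.962 = 16229
60–74: 25012 × 0.952 = 23811
75–89: 53788 × 0.954 = 51314
90+: 61056 × 0.942 + 28664 × 0.275 = 57515 + 7883 = 65398
→ [12209, 13350, 20338, 16229, 23811, 51314, 65398]
Period 3.
Births: 13350 × 0.326 = 4352  |  20338 × 0.316 = 6427 → total 10779
15–29: 12209 × 0.959 = 11708
30–44: 13350 × 0.964 = 12869
45–59: 20338 × 0.962 = 19565
60–74: 16229 × 0.952 = 15450
75–89: 23811 × 0.954 = 22716
90+: 51314 × 0.942 + 65398 × 0.275 = 48338 + 17984 = 66322
→ [10779, 11708, 12869, 19565, 15450, 22716, 66322]
Scenario A total after 3 periods: 159409
Scenario B projection —
Period 1.
Births: 17500 × 0.276 = 4830  |  26000 × 0.316 = 8216 → total 13046
15–29: 22000 × 0.959 = 21098
30–44: 17500 × 0.964 = 16870
45–59: 26000 × 0.962 = 25012
60–74: 56500 × 0.952 = 53788
75–89: 64000 × 0.954 = 61056
90+: 17000 × 0.942 + 46000 × 0.275 = 16014 + 12650 = 28664
→ [13046, 21098, 16870, 25012, 53788, 61056, 28664]
Period 2.
Births: 21098 × 0.276 = 5823  |  16870 × 0.316 = 5331 → total 11154
15–29: 13046 × 0.959 = 12511
30–44: 21098 × 0.964 = 20338
45–59: 16870 × 0.962 = 16229
60–74: 25012 × 0.952 = 23811
75–89: 53788 × 0.954 = 51314
90+: 61056 × 0.942 + 28664 × 0.275 = 57515 + 7883 = 65398
→ [11154, 12511, 20338, 16229, 23811, 51314, 65398]
Period 3.
Births: 12511 × 0.276 = 3453  |  20338 × 0.316 = 6427 → total 9880
15–29: 11154 × 0.959 = 10697
30–44: 12511 × 0.964 = 12061
45–59: 20338 × 0.962 = 19565
60–74: 16229 × 0.952 = 15450
75–89: 23811 × 0.954 = 22716
90+: 51314 × 0.942 + 65398 × 0.275 = 48338 + 17984 = 66322
→ [9880, 10697, 12061, 19565, 15450, 22716, 66322]
Scenario B total after 3 periods: 156691
Difference B − A = 156691 − 159409 = -2718

-2718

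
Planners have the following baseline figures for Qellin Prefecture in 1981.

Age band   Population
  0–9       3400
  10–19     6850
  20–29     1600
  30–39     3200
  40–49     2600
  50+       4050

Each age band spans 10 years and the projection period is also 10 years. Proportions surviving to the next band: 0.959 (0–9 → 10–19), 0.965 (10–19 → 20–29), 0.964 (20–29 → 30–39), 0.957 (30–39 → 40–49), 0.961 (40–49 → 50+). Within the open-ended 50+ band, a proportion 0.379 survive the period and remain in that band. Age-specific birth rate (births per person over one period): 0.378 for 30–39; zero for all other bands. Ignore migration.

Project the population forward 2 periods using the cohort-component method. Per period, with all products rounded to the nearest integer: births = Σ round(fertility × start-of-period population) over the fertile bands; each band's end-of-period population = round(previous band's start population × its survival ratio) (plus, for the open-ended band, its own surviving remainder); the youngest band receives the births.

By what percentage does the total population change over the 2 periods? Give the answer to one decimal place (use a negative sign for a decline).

Period 1.
Births: 3200 × 0.378 = 1210
10–19: 3400 × 0.959 = 3261
20–29: 6850 × 0.965 = 6610
30–39: 1600 × 0.964 = 1542
40–49: 3200 × 0.957 = 3062
50+: 2600 × 0.961 + 4050 × 0.379 = 2499 + 1535 = 4034
Giving 1210 / 3261 / 6610 / 1542 / 3062 / 4034.
Period 2.
Births: 1542 × 0.378 = 583
10–19: 1210 × 0.959 = 1160
20–29: 3261 × 0.965 = 3147
30–39: 6610 × 0.964 = 6372
40–49: 1542 × 0.957 = 1476
50+: 3062 × 0.961 + 4034 × 0.379 = 2943 + 1529 = 4472
Giving 583 / 1160 / 3147 / 6372 / 1476 / 4472.
Total: 21700 → 17210; change = -4490; percentage change = -20.7%

-20.7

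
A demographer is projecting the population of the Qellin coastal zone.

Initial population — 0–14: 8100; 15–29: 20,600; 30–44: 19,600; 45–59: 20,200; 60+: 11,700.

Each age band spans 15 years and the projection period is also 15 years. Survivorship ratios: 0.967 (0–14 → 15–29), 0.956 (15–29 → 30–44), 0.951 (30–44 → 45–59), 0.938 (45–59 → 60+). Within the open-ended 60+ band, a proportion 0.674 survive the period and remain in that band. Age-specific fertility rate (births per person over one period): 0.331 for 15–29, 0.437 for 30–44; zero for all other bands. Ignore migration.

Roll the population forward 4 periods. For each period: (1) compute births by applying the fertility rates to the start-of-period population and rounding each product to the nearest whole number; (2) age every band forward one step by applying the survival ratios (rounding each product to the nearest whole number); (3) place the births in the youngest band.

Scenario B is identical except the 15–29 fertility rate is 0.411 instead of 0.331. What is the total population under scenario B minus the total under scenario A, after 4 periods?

5594

Call the groups 1 to 5, youngest first.
[period 1]
Births: 20600 * 0.331 = 6819 ; 19600 * 0.437 = 8565 ⇒ total 15384
Group 2: 8100 * 0.967 = 7833
Group 3: 20600 * 0.956 = 19694
Group 4: 19600 * 0.951 = 18640
Group 5: 20200 * 0.938 + 11700 * 0.674 = 18948 + 7886 = 26834
Giving 15384 / 7833 / 19694 / 18640 / 26834.
[period 2]
Births: 7833 * 0.331 = 2593 ; 19694 * 0.437 = 8606 ⇒ total 11199
Group 2: 15384 * 0.967 = 14876
Group 3: 7833 * 0.956 = 7488
Group 4: 19694 * 0.951 = 18729
Group 5: 18640 * 0.938 + 26834 * 0.674 = 17484 + 18086 = 35570
Giving 11199 / 14876 / 7488 / 18729 / 35570.
[period 3]
Births: 14876 * 0.331 = 4924 ; 7488 * 0.437 = 3272 ⇒ total 8196
Group 2: 11199 * 0.967 = 10829
Group 3: 14876 * 0.956 = 14221
Group 4: 7488 * 0.951 = 7121
Group 5: 18729 * 0.938 + 35570 * 0.674 = 17568 + 23974 = 41542
Giving 8196 / 10829 / 14221 / 7121 / 41542.
[period 4]
Births: 10829 * 0.331 = 3584 ; 14221 * 0.437 = 6215 ⇒ total 9799
Group 2: 8196 * 0.967 = 7926
Group 3: 10829 * 0.956 = 10353
Group 4: 14221 * 0.951 = 13524
Group 5: 7121 * 0.938 + 41542 * 0.674 = 6679 + 27999 = 34678
Giving 9799 / 7926 / 10353 / 13524 / 34678.
Scenario A total after 4 periods: 76280
Scenario B projection —
[period 1]
Births: 20600 * 0.411 = 8467 ; 19600 * 0.437 = 8565 ⇒ total 17032
Group 2: 8100 * 0.967 = 7833
Group 3: 20600 * 0.956 = 19694
Group 4: 19600 * 0.951 = 18640
Group 5: 20200 * 0.938 + 11700 * 0.674 = 18948 + 7886 = 26834
Giving 17032 / 7833 / 19694 / 18640 / 26834.
[period 2]
Births: 7833 * 0.411 = 3219 ; 19694 * 0.437 = 8606 ⇒ total 11825
Group 2: 17032 * 0.967 = 16470
Group 3: 7833 * 0.956 = 7488
Group 4: 19694 * 0.951 = 18729
Group 5: 18640 * 0.938 + 26834 * 0.674 = 17484 + 18086 = 35570
Giving 11825 / 16470 / 7488 / 18729 / 35570.
[period 3]
Births: 16470 * 0.411 = 6769 ; 7488 * 0.437 = 3272 ⇒ total 10041
Group 2: 11825 * 0.967 = 11435
Group 3: 16470 * 0.956 = 15745
Group 4: 7488 * 0.951 = 7121
Group 5: 18729 * 0.938 + 35570 * 0.674 = 17568 + 23974 = 41542
Giving 10041 / 11435 / 15745 / 7121 / 41542.
[period 4]
Births: 11435 * 0.411 = 4700 ; 15745 * 0.437 = 6881 ⇒ total 11581
Group 2: 10041 * 0.967 = 9710
Group 3: 11435 * 0.956 = 10932
Group 4: 15745 * 0.951 = 14973
Group 5: 7121 * 0.938 + 41542 * 0.674 = 6679 + 27999 = 34678
Giving 11581 / 9710 / 10932 / 14973 / 34678.
Scenario B total after 4 periods: 81874
Difference B − A = 81874 − 76280 = 5594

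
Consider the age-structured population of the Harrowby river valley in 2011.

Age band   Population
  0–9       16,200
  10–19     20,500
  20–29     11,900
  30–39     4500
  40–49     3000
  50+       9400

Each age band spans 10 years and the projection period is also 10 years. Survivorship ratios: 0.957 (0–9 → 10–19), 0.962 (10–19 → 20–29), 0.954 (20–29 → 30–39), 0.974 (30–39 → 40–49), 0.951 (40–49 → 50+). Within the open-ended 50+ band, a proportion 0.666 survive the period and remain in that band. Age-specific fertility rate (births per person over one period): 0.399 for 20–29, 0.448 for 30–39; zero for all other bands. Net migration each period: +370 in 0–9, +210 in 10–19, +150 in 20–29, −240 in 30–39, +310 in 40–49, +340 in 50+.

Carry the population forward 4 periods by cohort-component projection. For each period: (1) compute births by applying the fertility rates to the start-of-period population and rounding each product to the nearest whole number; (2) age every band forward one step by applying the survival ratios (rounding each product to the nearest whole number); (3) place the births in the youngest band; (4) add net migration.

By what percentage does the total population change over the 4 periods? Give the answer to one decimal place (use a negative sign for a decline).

33.3

Period 1.
Births: 11900 * 0.399 = 4748, 4500 * 0.448 = 2016 → 6764
10–19: 16200 * 0.957 = 15503
20–29: 20500 * 0.962 = 19721
30–39: 11900 * 0.954 = 11353
40–49: 4500 * 0.974 = 4383
50+: 3000 * 0.951 + 9400 * 0.666 = 2853 + 6260 = 9113
Net migration: 0–9 + 370 → 7134; 10–19 + 210 → 15713; 20–29 + 150 → 19871; 30–39 − 240 → 11113; 40–49 + 310 → 4693; 50+ + 340 → 9453
→ [7134, 15713, 19871, 11113, 4693, 9453]
Period 2.
Births: 19871 * 0.399 = 7929, 11113 * 0.448 = 4979 → 12908
10–19: 7134 * 0.957 = 6827
20–29: 15713 * 0.962 = 15116
30–39: 19871 * 0.954 = 18957
40–49: 11113 * 0.974 = 10824
50+: 4693 * 0.951 + 9453 * 0.666 = 4463 + 6296 = 10759
Net migration: 0–9 + 370 → 13278; 10–19 + 210 → 7037; 20–29 + 150 → 15266; 30–39 − 240 → 18717; 40–49 + 310 → 11134; 50+ + 340 → 11099
→ [13278, 7037, 15266, 18717, 11134, 11099]
Period 3.
Births: 15266 * 0.399 = 6091, 18717 * 0.448 = 8385 → 14476
10–19: 13278 * 0.957 = 12707
20–29: 7037 * 0.962 = 6770
30–39: 15266 * 0.954 = 14564
40–49: 18717 * 0.974 = 18230
50+: 11134 * 0.951 + 11099 * 0.666 = 10588 + 7392 = 17980
Net migration: 0–9 + 370 → 14846; 10–19 + 210 → 12917; 20–29 + 150 → 6920; 30–39 − 240 → 14324; 40–49 + 310 → 18540; 50+ + 340 → 18320
→ [14846, 12917, 6920, 14324, 18540, 18320]
Period 4.
Births: 6920 * 0.399 = 2761, 14324 * 0.448 = 6417 → 9178
10–19: 14846 * 0.957 = 14208
20–29: 12917 * 0.962 = 12426
30–39: 6920 * 0.954 = 6602
40–49: 14324 * 0.974 = 13952
50+: 18540 * 0.951 + 18320 * 0.666 = 17632 + 12201 = 29833
Net migration: 0–9 + 370 → 9548; 10–19 + 210 → 14418; 20–29 + 150 → 12576; 30–39 − 240 → 6362; 40–49 + 310 → 14262; 50+ + 340 → 30173
→ [9548, 14418, 12576, 6362, 14262, 30173]
Total: 65500 → 87339; change = 21839; percentage change = 33.3%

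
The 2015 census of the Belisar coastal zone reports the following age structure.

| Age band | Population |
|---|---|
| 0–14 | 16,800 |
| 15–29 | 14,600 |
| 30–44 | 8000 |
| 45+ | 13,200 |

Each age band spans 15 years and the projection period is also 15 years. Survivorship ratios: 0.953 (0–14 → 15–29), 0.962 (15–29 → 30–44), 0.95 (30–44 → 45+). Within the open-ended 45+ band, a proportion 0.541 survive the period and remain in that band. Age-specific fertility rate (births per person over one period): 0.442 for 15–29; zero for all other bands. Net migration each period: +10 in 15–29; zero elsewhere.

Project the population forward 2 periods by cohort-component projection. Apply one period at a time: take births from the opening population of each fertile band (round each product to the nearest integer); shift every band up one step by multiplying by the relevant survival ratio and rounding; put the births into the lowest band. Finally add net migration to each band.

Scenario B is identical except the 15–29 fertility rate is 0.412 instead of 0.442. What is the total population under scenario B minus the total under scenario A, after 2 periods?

-899

Let band 1 be 0–14 through band 4 = 45+.
Period 1.
Births: 14600 × 0.442 = 6453
Band 2: 16800 × 0.953 = 16010
Band 3: 14600 × 0.962 = 14045
Band 4: 8000 × 0.95 + 13200 × 0.541 = 7600 + 7141 = 14741
Net migration: Band 2 + 10 → 16020
Giving 6453 / 16020 / 14045 / 14741.
Period 2.
Births: 16020 × 0.442 = 7081
Band 2: 6453 × 0.953 = 6150
Band 3: 16020 × 0.962 = 15411
Band 4: 14045 × 0.95 + 14741 × 0.541 = 13343 + 7975 = 21318
Net migration: Band 2 + 10 → 6160
Giving 7081 / 6160 / 15411 / 21318.
Scenario A total after 2 periods: 49970
Scenario B projection —
Period 1.
Births: 14600 × 0.412 = 6015
Band 2: 16800 × 0.953 = 16010
Band 3: 14600 × 0.962 = 14045
Band 4: 8000 × 0.95 + 13200 × 0.541 = 7600 + 7141 = 14741
Net migration: Band 2 + 10 → 16020
Giving 6015 / 16020 / 14045 / 14741.
Period 2.
Births: 16020 × 0.412 = 6600
Band 2: 6015 × 0.953 = 5732
Band 3: 16020 × 0.962 = 15411
Band 4: 14045 × 0.95 + 14741 × 0.541 = 13343 + 7975 = 21318
Net migration: Band 2 + 10 → 5742
Giving 6600 / 5742 / 15411 / 21318.
Scenario B total after 2 periods: 49071
Difference B − A = 49071 − 49970 = -899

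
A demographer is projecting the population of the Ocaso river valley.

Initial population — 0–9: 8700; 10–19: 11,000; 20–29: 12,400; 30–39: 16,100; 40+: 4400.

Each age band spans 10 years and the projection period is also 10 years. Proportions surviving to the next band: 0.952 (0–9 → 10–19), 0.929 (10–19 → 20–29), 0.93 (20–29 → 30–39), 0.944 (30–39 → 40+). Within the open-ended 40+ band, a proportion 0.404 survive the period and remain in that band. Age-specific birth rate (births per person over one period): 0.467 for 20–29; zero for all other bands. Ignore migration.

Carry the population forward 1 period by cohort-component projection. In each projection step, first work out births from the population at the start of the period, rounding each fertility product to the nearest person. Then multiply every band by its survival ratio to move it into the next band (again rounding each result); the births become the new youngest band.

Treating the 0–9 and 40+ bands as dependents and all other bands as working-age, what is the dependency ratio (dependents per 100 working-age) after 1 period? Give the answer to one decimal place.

75.8

(Bands numbered youngest = 1 to oldest = 5.)
Period 1.
Births: 12400 × 0.467 = 5791
Band 2: 8700 × 0.952 = 8282
Band 3: 11000 × 0.929 = 10219
Band 4: 12400 × 0.93 = 11532
Band 5: 16100 × 0.944 + 4400 × 0.404 = 15198 + 1778 = 16976
Giving 5791 / 8282 / 10219 / 11532 / 16976.
Dependents (band 0–9 + band 40+) = 5791 + 16976 = 22767; working-age = 30033; ratio = 22767/30033 × 100 = 75.8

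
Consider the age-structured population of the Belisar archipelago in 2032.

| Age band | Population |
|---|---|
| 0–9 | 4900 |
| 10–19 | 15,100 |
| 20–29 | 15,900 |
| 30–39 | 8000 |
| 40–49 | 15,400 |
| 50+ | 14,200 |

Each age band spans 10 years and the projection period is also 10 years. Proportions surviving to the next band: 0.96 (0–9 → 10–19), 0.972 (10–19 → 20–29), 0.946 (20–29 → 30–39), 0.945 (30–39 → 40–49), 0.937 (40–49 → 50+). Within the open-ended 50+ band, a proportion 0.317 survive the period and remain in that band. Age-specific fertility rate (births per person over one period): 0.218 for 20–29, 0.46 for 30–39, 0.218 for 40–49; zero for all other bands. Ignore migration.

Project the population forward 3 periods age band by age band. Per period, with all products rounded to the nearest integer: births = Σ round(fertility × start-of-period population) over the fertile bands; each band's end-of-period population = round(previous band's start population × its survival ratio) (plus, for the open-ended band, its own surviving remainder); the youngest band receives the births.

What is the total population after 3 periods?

Let band 1 be 0–9 through band 6 = 50+.
After projecting period 1:
Births: 15900 * 0.218 = 3466 ; 8000 * 0.46 = 3680 ; 15400 * 0.218 = 3357 ⇒ total 10503
Band 2: 4900 * 0.96 = 4704
Band 3: 15100 * 0.972 = 14677
Band 4: 15900 * 0.946 = 15041
Band 5: 8000 * 0.945 = 7560
Band 6: 15400 * 0.937 + 14200 * 0.317 = 14430 + 4501 = 18931
→ [10503, 4704, 14677, 15041, 7560, 18931]
After projecting period 2:
Births: 14677 * 0.218 = 3200 ; 15041 * 0.46 = 6919 ; 7560 * 0.218 = 1648 ⇒ total 11767
Band 2: 10503 * 0.96 = 10083
Band 3: 4704 * 0.972 = 4572
Band 4: 14677 * 0.946 = 13884
Band 5: 15041 * 0.945 = 14214
Band 6: 7560 * 0.937 + 18931 * 0.317 = 7084 + 6001 = 13085
→ [11767, 10083, 4572, 13884, 14214, 13085]
After projecting period 3:
Births: 4572 * 0.218 = 997 ; 13884 * 0.46 = 6387 ; 14214 * 0.218 = 3099 ⇒ total 10483
Band 2: 11767 * 0.96 = 11296
Band 3: 10083 * 0.972 = 9801
Band 4: 4572 * 0.946 = 4325
Band 5: 13884 * 0.945 = 13120
Band 6: 14214 * 0.937 + 13085 * 0.317 = 13319 + 4148 = 17467
→ [10483, 11296, 9801, 4325, 13120, 17467]
Total after period 3: 10483 + 11296 + 9801 + 4325 + 13120 + 17467 = 66492

66492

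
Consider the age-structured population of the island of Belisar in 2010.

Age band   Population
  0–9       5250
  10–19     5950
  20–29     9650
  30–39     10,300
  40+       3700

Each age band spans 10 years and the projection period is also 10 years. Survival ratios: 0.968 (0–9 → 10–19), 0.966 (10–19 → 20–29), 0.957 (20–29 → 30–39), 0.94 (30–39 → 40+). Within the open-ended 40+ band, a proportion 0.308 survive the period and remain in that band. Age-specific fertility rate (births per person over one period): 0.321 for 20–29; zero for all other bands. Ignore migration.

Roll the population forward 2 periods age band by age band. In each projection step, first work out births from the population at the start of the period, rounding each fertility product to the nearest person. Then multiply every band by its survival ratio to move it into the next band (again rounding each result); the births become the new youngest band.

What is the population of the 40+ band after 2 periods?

Call the groups 1 to 5, youngest first.
After projecting period 1:
Births: 9650 * 0.321 = 3098
Group 2: 5250 * 0.968 = 5082
Group 3: 5950 * 0.966 = 5748
Group 4: 9650 * 0.957 = 9235
Group 5: 10300 * 0.94 + 3700 * 0.308 = 9682 + 1140 = 10822
→ [3098, 5082, 5748, 9235, 10822]
After projecting period 2:
Births: 5748 * 0.321 = 1845
Group 2: 3098 * 0.968 = 2999
Group 3: 5082 * 0.966 = 4909
Group 4: 5748 * 0.957 = 5501
Group 5: 9235 * 0.94 + 10822 * 0.308 = 8681 + 3333 = 12014
→ [1845, 2999, 4909, 5501, 12014]

12014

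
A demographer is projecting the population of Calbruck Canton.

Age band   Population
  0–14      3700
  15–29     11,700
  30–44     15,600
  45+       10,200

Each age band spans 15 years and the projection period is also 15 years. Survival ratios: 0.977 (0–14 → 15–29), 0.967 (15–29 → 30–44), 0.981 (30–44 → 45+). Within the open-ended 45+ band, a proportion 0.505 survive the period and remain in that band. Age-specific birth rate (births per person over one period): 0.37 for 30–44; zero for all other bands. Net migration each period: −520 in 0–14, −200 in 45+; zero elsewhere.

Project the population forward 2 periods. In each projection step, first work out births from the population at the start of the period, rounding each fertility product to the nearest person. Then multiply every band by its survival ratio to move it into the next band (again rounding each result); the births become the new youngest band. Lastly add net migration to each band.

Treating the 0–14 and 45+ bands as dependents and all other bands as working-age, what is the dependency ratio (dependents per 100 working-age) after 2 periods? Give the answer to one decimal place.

287.4

Period 1.
Births: 15600 × 0.37 = 5772
15–29: 3700 × 0.977 = 3615
30–44: 11700 × 0.967 = 11314
45+: 15600 × 0.981 + 10200 × 0.505 = 15304 + 5151 = 20455
Net migration: 0–14 − 520 → 5252; 45+ − 200 → 20255
End of period: [5252, 3615, 11314, 20255]
Period 2.
Births: 11314 × 0.37 = 4186
15–29: 5252 × 0.977 = 5131
30–44: 3615 × 0.967 = 3496
45+: 11314 × 0.981 + 20255 × 0.505 = 11099 + 10229 = 21328
Net migration: 0–14 − 520 → 3666; 45+ − 200 → 21128
End of period: [3666, 5131, 3496, 21128]
Dependents (band 0–14 + band 45+) = 3666 + 21128 = 24794; working-age = 8627; ratio = 24794/8627 × 100 = 287.4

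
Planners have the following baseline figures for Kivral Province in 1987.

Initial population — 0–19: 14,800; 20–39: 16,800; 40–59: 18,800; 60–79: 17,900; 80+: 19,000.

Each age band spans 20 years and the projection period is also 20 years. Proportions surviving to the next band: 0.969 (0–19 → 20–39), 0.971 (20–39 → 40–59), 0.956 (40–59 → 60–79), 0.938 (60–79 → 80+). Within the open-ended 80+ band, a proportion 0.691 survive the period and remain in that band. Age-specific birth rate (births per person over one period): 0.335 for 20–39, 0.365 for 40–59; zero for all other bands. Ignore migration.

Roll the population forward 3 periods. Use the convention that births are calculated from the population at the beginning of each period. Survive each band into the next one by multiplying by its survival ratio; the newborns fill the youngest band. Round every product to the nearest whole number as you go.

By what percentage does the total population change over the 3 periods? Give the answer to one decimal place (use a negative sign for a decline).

Numbering the groups 1..5 from youngest to oldest:
— Period 1 —
Births: 16800 × 0.335 = 5628, 18800 × 0.365 = 6862 — total 12490
Group 2: 14800 × 0.969 = 14341
Group 3: 16800 × 0.971 = 16313
Group 4: 18800 × 0.956 = 17973
Group 5: 17900 × 0.938 + 19000 × 0.691 = 16790 + 13129 = 29919
→ [12490, 14341, 16313, 17973, 29919]
— Period 2 —
Births: 14341 × 0.335 = 4804, 16313 × 0.365 = 5954 — total 10758
Group 2: 12490 × 0.969 = 12103
Group 3: 14341 × 0.971 = 13925
Group 4: 16313 × 0.956 = 15595
Group 5: 17973 × 0.938 + 29919 × 0.691 = 16859 + 20674 = 37533
→ [10758, 12103, 13925, 15595, 37533]
— Period 3 —
Births: 12103 × 0.335 = 4055, 13925 × 0.365 = 5083 — total 9138
Group 2: 10758 × 0.969 = 10425
Group 3: 12103 × 0.971 = 11752
Group 4: 13925 × 0.956 = 13312
Group 5: 15595 × 0.938 + 37533 × 0.691 = 14628 + 25935 = 40563
→ [9138, 10425, 11752, 13312, 40563]
Total: 87300 → 85190; change = -2110; percentage change = -2.4%

-2.4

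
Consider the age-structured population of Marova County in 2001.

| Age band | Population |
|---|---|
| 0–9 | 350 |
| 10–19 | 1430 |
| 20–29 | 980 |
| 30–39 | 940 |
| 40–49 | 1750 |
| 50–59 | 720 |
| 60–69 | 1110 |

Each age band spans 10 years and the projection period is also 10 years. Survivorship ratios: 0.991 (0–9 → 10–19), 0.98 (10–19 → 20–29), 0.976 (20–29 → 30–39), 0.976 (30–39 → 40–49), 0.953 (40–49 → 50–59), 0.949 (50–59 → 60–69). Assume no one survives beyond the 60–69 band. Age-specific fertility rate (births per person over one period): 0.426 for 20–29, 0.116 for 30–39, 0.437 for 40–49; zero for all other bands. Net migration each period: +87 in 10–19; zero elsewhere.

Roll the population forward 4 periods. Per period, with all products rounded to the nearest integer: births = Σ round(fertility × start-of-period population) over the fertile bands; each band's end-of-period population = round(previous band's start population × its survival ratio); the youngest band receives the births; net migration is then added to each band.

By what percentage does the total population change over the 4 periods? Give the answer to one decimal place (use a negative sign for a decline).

-3.6

After projecting period 1:
Births: 980 * 0.426 = 417  |  940 * 0.116 = 109  |  1750 * 0.437 = 765 — total 1291
10–19: 350 * 0.991 = 347
20–29: 1430 * 0.98 = 1401
30–39: 980 * 0.976 = 956
40–49: 940 * 0.976 = 917
50–59: 1750 * 0.953 = 1668
60–69: 720 * 0.949 = 683
Net migration: 10–19 + 87 → 434
Population now: 0–9=1291, 10–19=434, 20–29=1401, 30–39=956, 40–49=917, 50–59=1668, 60–69=683
After projecting period 2:
Births: 1401 * 0.426 = 597  |  956 * 0.116 = 111  |  917 * 0.437 = 401 — total 1109
10–19: 1291 * 0.991 = 1279
20–29: 434 * 0.98 = 425
30–39: 1401 * 0.976 = 1367
40–49: 956 * 0.976 = 933
50–59: 917 * 0.953 = 874
60–69: 1668 * 0.949 = 1583
Net migration: 10–19 + 87 → 1366
Population now: 0–9=1109, 10–19=1366, 20–29=425, 30–39=1367, 40–49=933, 50–59=874, 60–69=1583
After projecting period 3:
Births: 425 * 0.426 = 181  |  1367 * 0.116 = 159  |  933 * 0.437 = 408 — total 748
10–19: 1109 * 0.991 = 1099
20–29: 1366 * 0.98 = 1339
30–39: 425 * 0.976 = 415
40–49: 1367 * 0.976 = 1334
50–59: 933 * 0.953 = 889
60–69: 874 * 0.949 = 829
Net migration: 10–19 + 87 → 1186
Population now: 0–9=748, 10–19=1186, 20–29=1339, 30–39=415, 40–49=1334, 50–59=889, 60–69=829
After projecting period 4:
Births: 1339 * 0.426 = 570  |  415 * 0.116 = 48  |  1334 * 0.437 = 583 — total 1201
10–19: 748 * 0.991 = 741
20–29: 1186 * 0.98 = 1162
30–39: 1339 * 0.976 = 1307
40–49: 415 * 0.976 = 405
50–59: 1334 * 0.953 = 1271
60–69: 889 * 0.949 = 844
Net migration: 10–19 + 87 → 828
Population now: 0–9=1201, 10–19=828, 20–29=1162, 30–39=1307, 40–49=405, 50–59=1271, 60–69=844
Total: 7280 → 7018; change = -262; percentage change = -3.6%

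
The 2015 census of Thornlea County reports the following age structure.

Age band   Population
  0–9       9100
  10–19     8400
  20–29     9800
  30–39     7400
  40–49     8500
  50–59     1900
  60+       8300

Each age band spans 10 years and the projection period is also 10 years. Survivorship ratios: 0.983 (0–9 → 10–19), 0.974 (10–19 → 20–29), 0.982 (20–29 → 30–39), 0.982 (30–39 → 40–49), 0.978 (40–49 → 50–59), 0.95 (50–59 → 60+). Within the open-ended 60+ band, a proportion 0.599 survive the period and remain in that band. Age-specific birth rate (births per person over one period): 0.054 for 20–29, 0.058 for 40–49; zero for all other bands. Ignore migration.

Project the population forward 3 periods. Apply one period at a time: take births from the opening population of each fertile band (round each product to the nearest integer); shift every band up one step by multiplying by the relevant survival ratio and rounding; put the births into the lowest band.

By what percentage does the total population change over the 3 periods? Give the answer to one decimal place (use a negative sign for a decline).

-20.5

Period 1.
Births: 9800 × 0.054 = 529  |  8500 × 0.058 = 493 → 1022
10–19: 9100 × 0.983 = 8945
20–29: 8400 × 0.974 = 8182
30–39: 9800 × 0.982 = 9624
40–49: 7400 × 0.982 = 7267
50–59: 8500 × 0.978 = 8313
60+: 1900 × 0.95 + 8300 × 0.599 = 1805 + 4972 = 6777
Giving 1022 / 8945 / 8182 / 9624 / 7267 / 8313 / 6777.
Period 2.
Births: 8182 × 0.054 = 442  |  7267 × 0.058 = 421 → 863
10–19: 1022 × 0.983 = 1005
20–29: 8945 × 0.974 = 8712
30–39: 8182 × 0.982 = 8035
40–49: 9624 × 0.982 = 9451
50–59: 7267 × 0.978 = 7107
60+: 8313 × 0.95 + 6777 × 0.599 = 7897 + 4059 = 11956
Giving 863 / 1005 / 8712 / 8035 / 9451 / 7107 / 11956.
Period 3.
Births: 8712 × 0.054 = 470  |  9451 × 0.058 = 548 → 1018
10–19: 863 × 0.983 = 848
20–29: 1005 × 0.974 = 979
30–39: 8712 × 0.982 = 8555
40–49: 8035 × 0.982 = 7890
50–59: 9451 × 0.978 = 9243
60+: 7107 × 0.95 + 11956 × 0.599 = 6752 + 7162 = 13914
Giving 1018 / 848 / 979 / 8555 / 7890 / 9243 / 13914.
Total: 53400 → 42447; change = -10953; percentage change = -20.5%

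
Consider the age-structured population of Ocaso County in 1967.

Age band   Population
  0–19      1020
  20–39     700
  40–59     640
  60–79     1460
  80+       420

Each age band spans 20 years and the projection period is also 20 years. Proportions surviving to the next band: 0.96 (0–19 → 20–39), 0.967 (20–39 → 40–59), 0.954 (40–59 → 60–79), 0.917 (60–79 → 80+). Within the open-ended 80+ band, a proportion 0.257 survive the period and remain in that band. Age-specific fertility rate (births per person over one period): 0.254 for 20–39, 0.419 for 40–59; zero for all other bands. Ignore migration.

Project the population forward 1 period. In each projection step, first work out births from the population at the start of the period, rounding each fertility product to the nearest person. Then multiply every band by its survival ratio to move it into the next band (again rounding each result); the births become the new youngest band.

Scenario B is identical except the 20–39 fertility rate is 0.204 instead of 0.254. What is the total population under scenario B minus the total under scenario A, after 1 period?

[period 1]
Births: 700 * 0.254 = 178, 640 * 0.419 = 268 ⇒ total 446
20–39: 1020 * 0.96 = 979
40–59: 700 * 0.967 = 677
60–79: 640 * 0.954 = 611
80+: 1460 * 0.917 + 420 * 0.257 = 1339 + 108 = 1447
Giving 446 / 979 / 677 / 611 / 1447.
Scenario A total after 1 period: 4160
Scenario B projection —
[period 1]
Births: 700 * 0.204 = 143, 640 * 0.419 = 268 ⇒ total 411
20–39: 1020 * 0.96 = 979
40–59: 700 * 0.967 = 677
60–79: 640 * 0.954 = 611
80+: 1460 * 0.917 + 420 * 0.257 = 1339 + 108 = 1447
Giving 411 / 979 / 677 / 611 / 1447.
Scenario B total after 1 period: 4125
Difference B − A = 4125 − 4160 = -35

-35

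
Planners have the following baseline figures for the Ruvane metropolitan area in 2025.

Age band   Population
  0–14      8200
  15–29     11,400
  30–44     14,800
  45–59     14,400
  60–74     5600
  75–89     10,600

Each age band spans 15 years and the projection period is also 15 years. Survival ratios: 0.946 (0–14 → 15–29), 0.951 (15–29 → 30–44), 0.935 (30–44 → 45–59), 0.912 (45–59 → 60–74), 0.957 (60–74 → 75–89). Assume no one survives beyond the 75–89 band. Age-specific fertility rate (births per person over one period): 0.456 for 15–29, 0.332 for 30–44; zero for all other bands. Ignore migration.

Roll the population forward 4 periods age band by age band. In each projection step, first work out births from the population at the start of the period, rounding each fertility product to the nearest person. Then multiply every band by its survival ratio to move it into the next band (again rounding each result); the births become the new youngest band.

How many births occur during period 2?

7136

After projecting period 1:
Births: 11400 * 0.456 = 5198  |  14800 * 0.332 = 4914 — total 10112
15–29: 8200 * 0.946 = 7757
30–44: 11400 * 0.951 = 10841
45–59: 14800 * 0.935 = 13838
60–74: 14400 * 0.912 = 13133
75–89: 5600 * 0.957 = 5359
Population now: 0–14=10112, 15–29=7757, 30–44=10841, 45–59=13838, 60–74=13133, 75–89=5359
After projecting period 2:
Births: 7757 * 0.456 = 3537  |  10841 * 0.332 = 3599 — total 7136
15–29: 10112 * 0.946 = 9566
30–44: 7757 * 0.951 = 7377
45–59: 10841 * 0.935 = 10136
60–74: 13838 * 0.912 = 12620
75–89: 13133 * 0.957 = 12568
Population now: 0–14=7136, 15–29=9566, 30–44=7377, 45–59=10136, 60–74=12620, 75–89=12568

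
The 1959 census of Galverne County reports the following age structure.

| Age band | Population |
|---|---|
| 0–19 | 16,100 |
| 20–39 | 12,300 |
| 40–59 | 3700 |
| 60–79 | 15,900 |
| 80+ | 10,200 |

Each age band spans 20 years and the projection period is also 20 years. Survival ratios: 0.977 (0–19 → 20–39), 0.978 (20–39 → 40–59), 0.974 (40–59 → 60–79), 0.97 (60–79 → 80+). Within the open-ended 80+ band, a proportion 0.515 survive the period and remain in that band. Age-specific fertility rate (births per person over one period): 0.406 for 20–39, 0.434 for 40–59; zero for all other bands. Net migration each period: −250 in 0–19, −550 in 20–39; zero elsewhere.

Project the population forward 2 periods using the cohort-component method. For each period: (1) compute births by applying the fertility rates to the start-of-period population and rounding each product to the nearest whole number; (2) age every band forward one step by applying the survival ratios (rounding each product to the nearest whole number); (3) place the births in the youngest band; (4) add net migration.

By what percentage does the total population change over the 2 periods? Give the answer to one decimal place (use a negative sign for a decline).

-1.2

Call the groups 1 to 5, youngest first.
— Period 1 —
Births: 12300 × 0.406 = 4994  |  3700 × 0.434 = 1606 → total 6600
Group 2: 16100 × 0.977 = 15730
Group 3: 12300 × 0.978 = 12029
Group 4: 3700 × 0.974 = 3604
Group 5: 15900 × 0.97 + 10200 × 0.515 = 15423 + 5253 = 20676
Net migration: Group 1 − 250 → 6350; Group 2 − 550 → 15180
End of period: [6350, 15180, 12029, 3604, 20676]
— Period 2 —
Births: 15180 × 0.406 = 6163  |  12029 × 0.434 = 5221 → total 11384
Group 2: 6350 × 0.977 = 6204
Group 3: 15180 × 0.978 = 14846
Group 4: 12029 × 0.974 = 11716
Group 5: 3604 × 0.97 + 20676 × 0.515 = 3496 + 10648 = 14144
Net migration: Group 1 − 250 → 11134; Group 2 − 550 → 5654
End of period: [11134, 5654, 14846, 11716, 14144]
Total: 58200 → 57494; change = -706; percentage change = -1.2%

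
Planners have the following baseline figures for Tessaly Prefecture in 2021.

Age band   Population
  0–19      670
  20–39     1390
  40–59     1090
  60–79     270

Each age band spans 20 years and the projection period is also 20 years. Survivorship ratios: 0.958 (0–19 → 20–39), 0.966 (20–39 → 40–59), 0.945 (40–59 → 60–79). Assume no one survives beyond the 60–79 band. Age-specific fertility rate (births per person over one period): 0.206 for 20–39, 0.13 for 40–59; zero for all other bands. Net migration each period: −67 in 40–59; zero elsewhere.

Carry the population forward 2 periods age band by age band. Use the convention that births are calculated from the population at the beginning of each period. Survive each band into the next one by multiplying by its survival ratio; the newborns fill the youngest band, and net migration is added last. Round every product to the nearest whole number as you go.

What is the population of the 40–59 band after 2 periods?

553

— Period 1 —
Births: 1390 * 0.206 = 286  |  1090 * 0.13 = 142 → total 428
20–39: 670 * 0.958 = 642
40–59: 1390 * 0.966 = 1343
60–79: 1090 * 0.945 = 1030
Net migration: 40–59 − 67 → 1276
Population now: 0–19=428, 20–39=642, 40–59=1276, 60–79=1030
— Period 2 —
Births: 642 * 0.206 = 132  |  1276 * 0.13 = 166 → total 298
20–39: 428 * 0.958 = 410
40–59: 642 * 0.966 = 620
60–79: 1276 * 0.945 = 1206
Net migration: 40–59 − 67 → 553
Population now: 0–19=298, 20–39=410, 40–59=553, 60–79=1206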